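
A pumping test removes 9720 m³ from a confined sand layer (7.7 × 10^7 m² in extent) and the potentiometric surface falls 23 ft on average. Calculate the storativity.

Δh = 23 ft = 7.01 m
S = ΔV / (A × Δh) = 9720 m³ / (7.7 × 10^7 m² × 7.01 m) = 1.801 × 10^-5

S ≈ 1.8 × 10^-5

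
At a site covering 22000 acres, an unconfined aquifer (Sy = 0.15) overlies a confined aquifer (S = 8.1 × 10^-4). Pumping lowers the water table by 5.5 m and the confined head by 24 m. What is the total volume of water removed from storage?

ΔV ≈ 7.52 × 10^7 m³

A = 22000 acres = 8.903 × 10^7 m²
Unconfined: ΔV_u = Sy × A × Δh_u = 0.15 × 8.903 × 10^7 × 5.5 = 7.345 × 10^7 m³
Confined: ΔV_c = S × A × Δh_c = 8.1 × 10^-4 × 8.903 × 10^7 × 24 = 1.731 × 10^6 m³
Total ΔV = 7.345 × 10^7 + 1.731 × 10^6 = 7.518 × 10^7 m³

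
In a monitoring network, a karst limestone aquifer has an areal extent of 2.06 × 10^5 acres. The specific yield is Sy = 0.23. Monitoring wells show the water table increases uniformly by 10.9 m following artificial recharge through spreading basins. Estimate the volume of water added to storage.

A = 2.06 × 10^5 acres = 8.337 × 10^8 m²
ΔV = Sy × A × Δh = 0.23 × 8.337 × 10^8 m² × 10.9 m = 2.09 × 10^9 m³

ΔV ≈ 2.09 × 10^9 m³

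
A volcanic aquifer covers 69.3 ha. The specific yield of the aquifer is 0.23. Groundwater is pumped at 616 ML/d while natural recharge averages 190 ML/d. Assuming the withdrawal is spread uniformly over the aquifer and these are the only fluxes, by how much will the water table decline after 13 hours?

A = 69.3 ha = 6.93 × 10^5 m²
Net abstraction = 616 − 190 = 426 ML/d
Q_net = 426 ML/d = 4.26 × 10^5 m³/d
t = 13 hours = 0.5417 d
ΔV = Q × t = 4.26 × 10^5 m³/d × 0.5417 d = 2.307 × 10^5 m³
Δh = ΔV / (Sy × A) = 2.307 × 10^5 / (0.23 × 6.93 × 10^5) = 1.448 m

Δh ≈ 1.45 m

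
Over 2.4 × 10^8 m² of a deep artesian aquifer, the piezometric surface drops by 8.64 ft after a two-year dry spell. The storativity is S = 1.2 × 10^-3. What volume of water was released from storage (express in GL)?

ΔV ≈ 0.758 GL

Δh = 8.64 ft = 2.633 m
ΔV = S × A × Δh = 0.0012 × 2.4 × 10^8 m² × 2.633 m = 7.584 × 10^5 m³
ΔV = 7.584 × 10^5 m³ = 0.7584 GL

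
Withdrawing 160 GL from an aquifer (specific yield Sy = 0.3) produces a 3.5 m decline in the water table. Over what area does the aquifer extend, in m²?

ΔV = 160 GL = 1.6 × 10^8 m³
A = ΔV / (Sy × Δh) = 1.6 × 10^8 / (0.3 × 3.5) = 1.524 × 10^8 m²

A ≈ 1.52 × 10^8 m²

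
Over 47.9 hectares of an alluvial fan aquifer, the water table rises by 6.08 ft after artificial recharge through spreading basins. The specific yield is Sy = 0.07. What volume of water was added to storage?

ΔV ≈ 62100 m³

A = 47.9 hectares = 4.79 × 10^5 m²
Δh = 6.08 ft = 1.853 m
ΔV = Sy × A × Δh = 0.07 × 4.79 × 10^5 m² × 1.853 m = 62140 m³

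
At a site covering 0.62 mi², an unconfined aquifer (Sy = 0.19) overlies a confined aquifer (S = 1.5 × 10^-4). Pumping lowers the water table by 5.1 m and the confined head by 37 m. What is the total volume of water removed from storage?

ΔV ≈ 1.56 × 10^6 m³

A = 0.62 mi² = 1.606 × 10^6 m²
Unconfined: ΔV_u = Sy × A × Δh_u = 0.19 × 1.606 × 10^6 × 5.1 = 1.556 × 10^6 m³
Confined: ΔV_c = S × A × Δh_c = 1.5 × 10^-4 × 1.606 × 10^6 × 37 = 8912 m³
Total ΔV = 1.556 × 10^6 + 8912 = 1.565 × 10^6 m³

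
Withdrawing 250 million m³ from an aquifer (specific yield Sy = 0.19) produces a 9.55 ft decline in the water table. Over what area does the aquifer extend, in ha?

Δh = 9.55 ft = 2.911 m
ΔV = 250 million m³ = 2.5 × 10^8 m³
A = ΔV / (Sy × Δh) = 2.5 × 10^8 / (0.19 × 2.911) = 4.52 × 10^8 m²
A = 4.52 × 10^8 m² = 45200 ha

A ≈ 45200 ha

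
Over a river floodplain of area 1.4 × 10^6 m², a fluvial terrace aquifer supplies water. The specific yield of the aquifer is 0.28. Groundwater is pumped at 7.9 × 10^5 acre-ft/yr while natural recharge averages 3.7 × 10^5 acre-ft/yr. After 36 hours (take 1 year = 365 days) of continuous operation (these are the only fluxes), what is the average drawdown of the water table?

Net abstraction = 7.9 × 10^5 − 3.7 × 10^5 = 4.2 × 10^5 acre-ft/yr
Q_net = 4.2 × 10^5 acre-ft/yr = 1.419 × 10^6 m³/d
t = 36 hours = 1.5 d
ΔV = Q × t = 1.419 × 10^6 m³/d × 1.5 d = 2.129 × 10^6 m³
Δh = ΔV / (Sy × A) = 2.129 × 10^6 / (0.28 × 1.4 × 10^6) = 5.431 m

Δh ≈ 5.43 m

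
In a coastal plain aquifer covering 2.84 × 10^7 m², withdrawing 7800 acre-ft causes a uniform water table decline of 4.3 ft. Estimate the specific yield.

Δh = 4.3 ft = 1.311 m
ΔV = 7800 acre-ft = 9.621 × 10^6 m³
Sy = ΔV / (A × Δh) = 9.621 × 10^6 m³ / (2.84 × 10^7 m² × 1.311 m) = 0.2585

Sy ≈ 0.26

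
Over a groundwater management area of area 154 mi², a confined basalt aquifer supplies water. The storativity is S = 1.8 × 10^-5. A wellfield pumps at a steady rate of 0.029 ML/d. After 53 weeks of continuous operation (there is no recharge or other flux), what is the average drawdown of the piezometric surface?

A = 154 mi² = 3.989 × 10^8 m²
Q = 0.029 ML/d = 29 m³/d
t = 53 weeks = 371 d
ΔV = Q × t = 29 m³/d × 371 d = 10760 m³
Δh = ΔV / (S × A) = 10760 / (1.8 × 10^-5 × 3.989 × 10^8) = 1.499 m

Δh ≈ 1.5 m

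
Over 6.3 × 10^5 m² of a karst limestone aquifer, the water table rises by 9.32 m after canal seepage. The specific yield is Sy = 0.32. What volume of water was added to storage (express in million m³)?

ΔV ≈ 1.88 million m³

ΔV = Sy × A × Δh = 0.32 × 6.3 × 10^5 m² × 9.32 m = 1.879 × 10^6 m³
ΔV = 1.879 × 10^6 m³ = 1.879 million m³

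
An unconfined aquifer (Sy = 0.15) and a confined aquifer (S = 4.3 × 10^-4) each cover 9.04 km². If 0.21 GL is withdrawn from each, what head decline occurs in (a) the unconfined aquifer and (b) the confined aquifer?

A = 9.04 km² = 9.04 × 10^6 m²
ΔV = 0.21 GL = 2.1 × 10^5 m³
Unconfined: Δh_u = ΔV/(Sy·A) = 2.1 × 10^5/(0.15 × 9.04 × 10^6) = 0.1549 m
Confined: Δh_c = ΔV/(S·A) = 2.1 × 10^5/(4.3 × 10^-4 × 9.04 × 10^6) = 54.02 m

Δh_u ≈ 0.155 m; Δh_c ≈ 54 m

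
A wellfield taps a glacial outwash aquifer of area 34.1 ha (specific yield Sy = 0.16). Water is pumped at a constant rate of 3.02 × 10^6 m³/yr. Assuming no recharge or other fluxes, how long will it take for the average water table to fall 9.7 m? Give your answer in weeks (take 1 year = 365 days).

t ≈ 9.14 weeks

A = 34.1 ha = 3.41 × 10^5 m²
ΔV = Sy × A × Δh = 0.16 × 3.41 × 10^5 × 9.7 = 5.292 × 10^5 m³
Q = 3.02 × 10^6 m³/yr = 8274 m³/d
t = ΔV / Q = 5.292 × 10^5 m³ / 8274 m³/d = 63.96 d
t = 63.96 d ≈ 9.138 weeks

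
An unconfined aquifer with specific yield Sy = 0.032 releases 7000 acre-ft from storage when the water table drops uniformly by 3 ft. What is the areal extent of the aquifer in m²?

A ≈ 2.95 × 10^8 m²

Δh = 3 ft = 0.9144 m
ΔV = 7000 acre-ft = 8.634 × 10^6 m³
A = ΔV / (Sy × Δh) = 8.634 × 10^6 / (0.032 × 0.9144) = 2.951 × 10^8 m²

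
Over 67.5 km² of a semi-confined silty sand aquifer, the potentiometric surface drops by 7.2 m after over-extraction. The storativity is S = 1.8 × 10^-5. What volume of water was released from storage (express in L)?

ΔV ≈ 8.75 × 10^6 L

A = 67.5 km² = 6.75 × 10^7 m²
ΔV = S × A × Δh = 1.8 × 10^-5 × 6.75 × 10^7 m² × 7.2 m = 8748 m³
ΔV = 8748 m³ = 8.748 × 10^6 L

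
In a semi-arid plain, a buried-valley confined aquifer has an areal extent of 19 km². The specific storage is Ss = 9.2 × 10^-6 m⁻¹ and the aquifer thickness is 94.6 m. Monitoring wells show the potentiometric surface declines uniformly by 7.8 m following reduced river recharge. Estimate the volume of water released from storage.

S = Ss × b = 9.2 × 10^-6 m⁻¹ × 94.6 m = 8.703 × 10^-4
A = 19 km² = 1.9 × 10^7 m²
ΔV = S × A × Δh = 8.703 × 10^-4 × 1.9 × 10^7 m² × 7.8 m = 1.29 × 10^5 m³

ΔV ≈ 1.29 × 10^5 m³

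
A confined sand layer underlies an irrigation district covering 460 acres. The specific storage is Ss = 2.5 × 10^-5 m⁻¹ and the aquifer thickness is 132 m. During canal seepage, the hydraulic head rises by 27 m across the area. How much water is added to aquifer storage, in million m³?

ΔV ≈ 0.166 million m³

S = Ss × b = 2.5 × 10^-5 m⁻¹ × 132 m = 3.3 × 10^-3
A = 460 acres = 1.862 × 10^6 m²
ΔV = S × A × Δh = 0.0033 × 1.862 × 10^6 m² × 27 m = 1.659 × 10^5 m³
ΔV = 1.659 × 10^5 m³ = 0.1659 million m³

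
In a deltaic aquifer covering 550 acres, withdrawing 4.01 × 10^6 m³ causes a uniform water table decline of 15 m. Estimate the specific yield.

Sy ≈ 0.12

A = 550 acres = 2.226 × 10^6 m²
Sy = ΔV / (A × Δh) = 4.01 × 10^6 m³ / (2.226 × 10^6 m² × 15 m) = 0.1201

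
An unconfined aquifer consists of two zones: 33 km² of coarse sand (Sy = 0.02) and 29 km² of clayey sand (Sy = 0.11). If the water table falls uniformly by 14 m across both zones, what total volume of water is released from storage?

A₁ = 33 km² = 3.3 × 10^7 m²; A₂ = 29 km² = 2.9 × 10^7 m²
ΔV₁ = 0.02 × 3.3 × 10^7 × 14 = 9.24 × 10^6 m³
ΔV₂ = 0.11 × 2.9 × 10^7 × 14 = 4.466 × 10^7 m³
ΔV = ΔV₁ + ΔV₂ = 5.39 × 10^7 m³

ΔV ≈ 5.39 × 10^7 m³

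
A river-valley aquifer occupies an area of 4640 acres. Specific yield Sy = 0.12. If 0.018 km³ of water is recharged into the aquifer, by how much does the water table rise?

A = 4640 acres = 1.878 × 10^7 m²
ΔV = 0.018 km³ = 1.8 × 10^7 m³
Δh = ΔV / (Sy × A) = 1.8 × 10^7 m³ / (0.12 × 1.878 × 10^7 m²) = 7.988 m

Δh ≈ 7.99 m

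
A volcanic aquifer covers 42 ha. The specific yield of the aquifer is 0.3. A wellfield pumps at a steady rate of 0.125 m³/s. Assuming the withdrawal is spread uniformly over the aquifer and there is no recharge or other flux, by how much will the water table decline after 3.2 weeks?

Δh ≈ 1.92 m

A = 42 ha = 4.2 × 10^5 m²
Q = 0.125 m³/s = 10800 m³/d
t = 3.2 weeks = 22.4 d
ΔV = Q × t = 10800 m³/d × 22.4 d = 2.419 × 10^5 m³
Δh = ΔV / (Sy × A) = 2.419 × 10^5 / (0.3 × 4.2 × 10^5) = 1.92 m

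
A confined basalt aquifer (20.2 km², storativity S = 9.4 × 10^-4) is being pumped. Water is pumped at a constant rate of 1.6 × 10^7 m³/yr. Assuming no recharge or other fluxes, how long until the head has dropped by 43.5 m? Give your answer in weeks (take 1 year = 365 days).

A = 20.2 km² = 2.02 × 10^7 m²
ΔV = S × A × Δh = 9.4 × 10^-4 × 2.02 × 10^7 × 43.5 = 8.26 × 10^5 m³
Q = 1.6 × 10^7 m³/yr = 43840 m³/d
t = ΔV / Q = 8.26 × 10^5 m³ / 43840 m³/d = 18.84 d
t = 18.84 d ≈ 2.692 weeks

t ≈ 2.69 weeks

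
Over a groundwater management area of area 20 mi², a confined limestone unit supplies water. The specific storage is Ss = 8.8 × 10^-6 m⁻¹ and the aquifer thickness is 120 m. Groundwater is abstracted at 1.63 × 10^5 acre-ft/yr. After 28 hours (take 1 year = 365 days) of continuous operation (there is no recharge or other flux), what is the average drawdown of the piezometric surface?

S = Ss × b = 8.8 × 10^-6 m⁻¹ × 120 m = 1.056 × 10^-3
A = 20 mi² = 5.18 × 10^7 m²
Q = 1.63 × 10^5 acre-ft/yr = 5.508 × 10^5 m³/d
t = 28 hours = 1.167 d
ΔV = Q × t = 5.508 × 10^5 m³/d × 1.167 d = 6.426 × 10^5 m³
Δh = ΔV / (S × A) = 6.426 × 10^5 / (0.001056 × 5.18 × 10^7) = 11.75 m

Δh ≈ 11.7 m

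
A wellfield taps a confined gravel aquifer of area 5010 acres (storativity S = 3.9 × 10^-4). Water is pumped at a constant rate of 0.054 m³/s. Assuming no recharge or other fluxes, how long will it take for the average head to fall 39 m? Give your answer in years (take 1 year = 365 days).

A = 5010 acres = 2.027 × 10^7 m²
ΔV = S × A × Δh = 3.9 × 10^-4 × 2.027 × 10^7 × 39 = 3.084 × 10^5 m³
Q = 0.054 m³/s = 4666 m³/d
t = ΔV / Q = 3.084 × 10^5 m³ / 4666 m³/d = 66.1 d
t = 66.1 d ≈ 0.1811 years

t ≈ 0.181 years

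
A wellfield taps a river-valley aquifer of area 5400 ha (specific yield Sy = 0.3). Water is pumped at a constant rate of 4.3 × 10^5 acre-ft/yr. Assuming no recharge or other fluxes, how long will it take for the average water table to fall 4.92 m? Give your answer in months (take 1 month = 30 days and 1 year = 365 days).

t ≈ 1.83 months

A = 5400 ha = 5.4 × 10^7 m²
ΔV = Sy × A × Δh = 0.3 × 5.4 × 10^7 × 4.92 = 7.97 × 10^7 m³
Q = 4.3 × 10^5 acre-ft/yr = 1.453 × 10^6 m³/d
t = ΔV / Q = 7.97 × 10^7 m³ / 1.453 × 10^6 m³/d = 54.85 d
t = 54.85 d ≈ 1.828 months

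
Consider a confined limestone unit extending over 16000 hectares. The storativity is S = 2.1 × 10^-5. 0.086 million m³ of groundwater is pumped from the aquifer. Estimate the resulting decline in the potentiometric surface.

Δh ≈ 25.6 m

A = 16000 hectares = 1.6 × 10^8 m²
ΔV = 0.086 million m³ = 86000 m³
Δh = ΔV / (S × A) = 86000 m³ / (2.1 × 10^-5 × 1.6 × 10^8 m²) = 25.6 m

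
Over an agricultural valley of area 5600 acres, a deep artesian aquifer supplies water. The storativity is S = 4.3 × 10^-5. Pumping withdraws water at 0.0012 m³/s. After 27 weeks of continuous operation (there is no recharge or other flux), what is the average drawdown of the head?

Δh ≈ 20.1 m

A = 5600 acres = 2.266 × 10^7 m²
Q = 0.0012 m³/s = 103.7 m³/d
t = 27 weeks = 189 d
ΔV = Q × t = 103.7 m³/d × 189 d = 19600 m³
Δh = ΔV / (S × A) = 19600 / (4.3 × 10^-5 × 2.266 × 10^7) = 20.11 m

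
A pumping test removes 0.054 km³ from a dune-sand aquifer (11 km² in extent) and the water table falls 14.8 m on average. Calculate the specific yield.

Sy ≈ 0.33

A = 11 km² = 1.1 × 10^7 m²
ΔV = 0.054 km³ = 5.4 × 10^7 m³
Sy = ΔV / (A × Δh) = 5.4 × 10^7 m³ / (1.1 × 10^7 m² × 14.8 m) = 0.3317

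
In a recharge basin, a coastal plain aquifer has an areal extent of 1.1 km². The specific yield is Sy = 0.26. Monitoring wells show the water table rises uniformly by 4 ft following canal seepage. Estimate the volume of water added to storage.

A = 1.1 km² = 1.1 × 10^6 m²
Δh = 4 ft = 1.219 m
ΔV = Sy × A × Δh = 0.26 × 1.1 × 10^6 m² × 1.219 m = 3.487 × 10^5 m³

ΔV ≈ 3.49 × 10^5 m³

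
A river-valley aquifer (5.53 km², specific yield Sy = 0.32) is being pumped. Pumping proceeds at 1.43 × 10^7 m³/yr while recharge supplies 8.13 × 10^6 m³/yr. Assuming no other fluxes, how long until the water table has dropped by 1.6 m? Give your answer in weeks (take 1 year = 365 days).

A = 5.53 km² = 5.53 × 10^6 m²
ΔV = Sy × A × Δh = 0.32 × 5.53 × 10^6 × 1.6 = 2.831 × 10^6 m³
Net withdrawal = 1.43 × 10^7 − 8.13 × 10^6 = 6.17 × 10^6 m³/yr = 16900 m³/d
t = ΔV / Q = 2.831 × 10^6 m³ / 16900 m³/d = 167.5 d
t = 167.5 d ≈ 23.93 weeks

t ≈ 23.9 weeks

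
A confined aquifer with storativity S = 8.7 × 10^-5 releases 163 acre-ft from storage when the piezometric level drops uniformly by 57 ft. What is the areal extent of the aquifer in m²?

A ≈ 1.33 × 10^8 m²

Δh = 57 ft = 17.37 m
ΔV = 163 acre-ft = 2.011 × 10^5 m³
A = ΔV / (S × Δh) = 2.011 × 10^5 / (8.7 × 10^-5 × 17.37) = 1.33 × 10^8 m²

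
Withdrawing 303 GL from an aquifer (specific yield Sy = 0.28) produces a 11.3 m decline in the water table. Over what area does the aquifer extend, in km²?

ΔV = 303 GL = 3.03 × 10^8 m³
A = ΔV / (Sy × Δh) = 3.03 × 10^8 / (0.28 × 11.3) = 9.576 × 10^7 m²
A = 9.576 × 10^7 m² = 95.76 km²

A ≈ 95.8 km²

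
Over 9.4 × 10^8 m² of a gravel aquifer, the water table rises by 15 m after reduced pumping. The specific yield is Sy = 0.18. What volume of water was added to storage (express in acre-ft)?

ΔV ≈ 2.06 × 10^6 acre-ft

ΔV = Sy × A × Δh = 0.18 × 9.4 × 10^8 m² × 15 m = 2.538 × 10^9 m³
ΔV = 2.538 × 10^9 m³ = 2.058 × 10^6 acre-ft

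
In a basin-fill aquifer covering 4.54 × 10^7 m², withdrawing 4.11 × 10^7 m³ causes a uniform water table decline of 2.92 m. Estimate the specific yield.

Sy ≈ 0.31

Sy = ΔV / (A × Δh) = 4.11 × 10^7 m³ / (4.54 × 10^7 m² × 2.92 m) = 0.31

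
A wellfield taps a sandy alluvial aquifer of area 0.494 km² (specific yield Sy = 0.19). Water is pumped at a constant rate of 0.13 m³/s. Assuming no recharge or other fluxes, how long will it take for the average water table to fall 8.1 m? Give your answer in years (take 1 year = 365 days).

t ≈ 0.185 years

A = 0.494 km² = 4.94 × 10^5 m²
ΔV = Sy × A × Δh = 0.19 × 4.94 × 10^5 × 8.1 = 7.603 × 10^5 m³
Q = 0.13 m³/s = 11230 m³/d
t = ΔV / Q = 7.603 × 10^5 m³ / 11230 m³/d = 67.69 d
t = 67.69 d ≈ 0.1854 years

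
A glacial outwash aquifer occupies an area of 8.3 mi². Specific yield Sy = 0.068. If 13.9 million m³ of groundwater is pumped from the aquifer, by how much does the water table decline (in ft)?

Δh ≈ 31.2 ft

A = 8.3 mi² = 2.15 × 10^7 m²
ΔV = 13.9 million m³ = 1.39 × 10^7 m³
Δh = ΔV / (Sy × A) = 1.39 × 10^7 m³ / (0.068 × 2.15 × 10^7 m²) = 9.509 m
Δh = 9.509 m = 31.2 ft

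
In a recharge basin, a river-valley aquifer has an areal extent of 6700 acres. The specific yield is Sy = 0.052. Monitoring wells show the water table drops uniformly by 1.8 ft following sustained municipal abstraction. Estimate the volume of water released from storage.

A = 6700 acres = 2.711 × 10^7 m²
Δh = 1.8 ft = 0.5486 m
ΔV = Sy × A × Δh = 0.052 × 2.711 × 10^7 m² × 0.5486 m = 7.735 × 10^5 m³

ΔV ≈ 7.74 × 10^5 m³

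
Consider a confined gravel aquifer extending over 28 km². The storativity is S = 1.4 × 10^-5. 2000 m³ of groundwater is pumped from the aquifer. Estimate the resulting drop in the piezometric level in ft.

Δh ≈ 16.7 ft

A = 28 km² = 2.8 × 10^7 m²
Δh = ΔV / (S × A) = 2000 m³ / (1.4 × 10^-5 × 2.8 × 10^7 m²) = 5.102 m
Δh = 5.102 m = 16.74 ft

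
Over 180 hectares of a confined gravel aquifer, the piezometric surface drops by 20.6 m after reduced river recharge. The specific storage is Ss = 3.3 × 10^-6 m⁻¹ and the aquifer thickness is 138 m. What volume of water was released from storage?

ΔV ≈ 16900 m³

S = Ss × b = 3.3 × 10^-6 m⁻¹ × 138 m = 4.554 × 10^-4
A = 180 hectares = 1.8 × 10^6 m²
ΔV = S × A × Δh = 4.554 × 10^-4 × 1.8 × 10^6 m² × 20.6 m = 16890 m³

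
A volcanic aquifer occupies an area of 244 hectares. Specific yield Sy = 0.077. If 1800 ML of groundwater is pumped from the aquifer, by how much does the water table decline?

A = 244 hectares = 2.44 × 10^6 m²
ΔV = 1800 ML = 1.8 × 10^6 m³
Δh = ΔV / (Sy × A) = 1.8 × 10^6 m³ / (0.077 × 2.44 × 10^6 m²) = 9.581 m

Δh ≈ 9.58 m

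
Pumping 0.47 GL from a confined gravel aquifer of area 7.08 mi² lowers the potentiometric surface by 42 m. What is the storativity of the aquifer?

A = 7.08 mi² = 1.834 × 10^7 m²
ΔV = 0.47 GL = 4.7 × 10^5 m³
S = ΔV / (A × Δh) = 4.7 × 10^5 m³ / (1.834 × 10^7 m² × 42 m) = 6.103 × 10^-4

S ≈ 6.1 × 10^-4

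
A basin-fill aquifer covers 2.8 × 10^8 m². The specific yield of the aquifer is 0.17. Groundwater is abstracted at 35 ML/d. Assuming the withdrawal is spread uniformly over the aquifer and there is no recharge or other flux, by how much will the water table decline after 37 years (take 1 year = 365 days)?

Δh ≈ 9.93 m

Q = 35 ML/d = 35000 m³/d
t = 37 years = 13500 d
ΔV = Q × t = 35000 m³/d × 13500 d = 4.727 × 10^8 m³
Δh = ΔV / (Sy × A) = 4.727 × 10^8 / (0.17 × 2.8 × 10^8) = 9.93 m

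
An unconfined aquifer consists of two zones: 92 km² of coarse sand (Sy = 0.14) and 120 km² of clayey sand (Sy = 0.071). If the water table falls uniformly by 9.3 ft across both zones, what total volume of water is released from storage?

A₁ = 92 km² = 9.2 × 10^7 m²; A₂ = 120 km² = 1.2 × 10^8 m²
Δh = 9.3 ft = 2.835 m
ΔV₁ = 0.14 × 9.2 × 10^7 × 2.835 = 3.651 × 10^7 m³
ΔV₂ = 0.071 × 1.2 × 10^8 × 2.835 = 2.415 × 10^7 m³
ΔV = ΔV₁ + ΔV₂ = 6.066 × 10^7 m³

ΔV ≈ 6.07 × 10^7 m³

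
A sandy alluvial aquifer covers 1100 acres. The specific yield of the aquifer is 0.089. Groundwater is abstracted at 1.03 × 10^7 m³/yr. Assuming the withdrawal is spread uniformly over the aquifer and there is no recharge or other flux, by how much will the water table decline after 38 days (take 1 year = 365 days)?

A = 1100 acres = 4.452 × 10^6 m²
Q = 1.03 × 10^7 m³/yr = 28220 m³/d
ΔV = Q × t = 28220 m³/d × 38 d = 1.072 × 10^6 m³
Δh = ΔV / (Sy × A) = 1.072 × 10^6 / (0.089 × 4.452 × 10^6) = 2.707 m

Δh ≈ 2.71 m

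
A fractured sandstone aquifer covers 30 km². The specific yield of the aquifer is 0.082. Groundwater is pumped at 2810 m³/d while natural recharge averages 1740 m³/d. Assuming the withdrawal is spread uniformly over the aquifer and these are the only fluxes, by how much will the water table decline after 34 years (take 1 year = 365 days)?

A = 30 km² = 3 × 10^7 m²
Net abstraction = 2810 − 1740 = 1070 m³/d
t = 34 years = 12410 d
ΔV = Q × t = 1070 m³/d × 12410 d = 1.328 × 10^7 m³
Δh = ΔV / (Sy × A) = 1.328 × 10^7 / (0.082 × 3 × 10^7) = 5.398 m

Δh ≈ 5.4 m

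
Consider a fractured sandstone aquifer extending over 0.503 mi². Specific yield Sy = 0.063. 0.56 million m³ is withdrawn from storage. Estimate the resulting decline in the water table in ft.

A = 0.503 mi² = 1.303 × 10^6 m²
ΔV = 0.56 million m³ = 5.6 × 10^5 m³
Δh = ΔV / (Sy × A) = 5.6 × 10^5 m³ / (0.063 × 1.303 × 10^6 m²) = 6.823 m
Δh = 6.823 m = 22.39 ft

Δh ≈ 22.4 ft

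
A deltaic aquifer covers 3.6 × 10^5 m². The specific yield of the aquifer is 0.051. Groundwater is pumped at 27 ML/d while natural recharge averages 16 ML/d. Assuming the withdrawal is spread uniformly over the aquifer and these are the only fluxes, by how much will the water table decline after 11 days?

Δh ≈ 6.59 m

Net abstraction = 27 − 16 = 11 ML/d
Q_net = 11 ML/d = 11000 m³/d
ΔV = Q × t = 11000 m³/d × 11 d = 1.21 × 10^5 m³
Δh = ΔV / (Sy × A) = 1.21 × 10^5 / (0.051 × 3.6 × 10^5) = 6.59 m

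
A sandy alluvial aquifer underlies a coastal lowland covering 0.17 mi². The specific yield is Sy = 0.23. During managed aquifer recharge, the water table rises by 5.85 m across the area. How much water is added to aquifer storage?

ΔV ≈ 5.92 × 10^5 m³

A = 0.17 mi² = 4.403 × 10^5 m²
ΔV = Sy × A × Δh = 0.23 × 4.403 × 10^5 m² × 5.85 m = 5.924 × 10^5 m³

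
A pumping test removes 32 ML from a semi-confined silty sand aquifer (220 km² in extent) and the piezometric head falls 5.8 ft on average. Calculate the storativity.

S ≈ 8.2 × 10^-5

A = 220 km² = 2.2 × 10^8 m²
Δh = 5.8 ft = 1.768 m
ΔV = 32 ML = 32000 m³
S = ΔV / (A × Δh) = 32000 m³ / (2.2 × 10^8 m² × 1.768 m) = 8.228 × 10^-5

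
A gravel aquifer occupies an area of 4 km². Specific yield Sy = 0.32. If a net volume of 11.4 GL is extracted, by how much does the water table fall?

Δh ≈ 8.91 m

A = 4 km² = 4 × 10^6 m²
ΔV = 11.4 GL = 1.14 × 10^7 m³
Δh = ΔV / (Sy × A) = 1.14 × 10^7 m³ / (0.32 × 4 × 10^6 m²) = 8.906 m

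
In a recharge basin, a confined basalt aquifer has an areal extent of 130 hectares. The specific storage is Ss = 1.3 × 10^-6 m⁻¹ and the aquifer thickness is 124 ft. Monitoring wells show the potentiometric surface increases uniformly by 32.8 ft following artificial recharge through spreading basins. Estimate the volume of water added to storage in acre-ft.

b = 124 ft = 37.8 m
S = Ss × b = 1.3 × 10^-6 m⁻¹ × 37.8 m = 4.913 × 10^-5
A = 130 hectares = 1.3 × 10^6 m²
Δh = 32.8 ft = 9.997 m
ΔV = S × A × Δh = 4.913 × 10^-5 × 1.3 × 10^6 m² × 9.997 m = 638.6 m³
ΔV = 638.6 m³ = 0.5177 acre-ft

ΔV ≈ 0.518 acre-ft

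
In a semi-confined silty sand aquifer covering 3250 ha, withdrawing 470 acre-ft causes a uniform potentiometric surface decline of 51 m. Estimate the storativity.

S ≈ 3.5 × 10^-4

A = 3250 ha = 3.25 × 10^7 m²
ΔV = 470 acre-ft = 5.797 × 10^5 m³
S = ΔV / (A × Δh) = 5.797 × 10^5 m³ / (3.25 × 10^7 m² × 51 m) = 3.498 × 10^-4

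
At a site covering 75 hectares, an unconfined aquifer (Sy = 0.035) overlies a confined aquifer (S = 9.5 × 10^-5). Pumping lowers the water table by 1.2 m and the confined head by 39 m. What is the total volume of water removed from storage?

A = 75 hectares = 7.5 × 10^5 m²
Unconfined: ΔV_u = Sy × A × Δh_u = 0.035 × 7.5 × 10^5 × 1.2 = 31500 m³
Confined: ΔV_c = S × A × Δh_c = 9.5 × 10^-5 × 7.5 × 10^5 × 39 = 2779 m³
Total ΔV = 31500 + 2779 = 34280 m³

ΔV ≈ 34300 m³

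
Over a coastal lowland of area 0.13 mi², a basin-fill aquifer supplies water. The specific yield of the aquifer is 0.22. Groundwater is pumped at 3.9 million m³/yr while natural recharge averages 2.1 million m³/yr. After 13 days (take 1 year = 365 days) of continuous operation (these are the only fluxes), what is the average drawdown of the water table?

A = 0.13 mi² = 3.367 × 10^5 m²
Net abstraction = 3.9 − 2.1 = 1.8 million m³/yr
Q_net = 1.8 million m³/yr = 4932 m³/d
ΔV = Q × t = 4932 m³/d × 13 d = 64110 m³
Δh = ΔV / (Sy × A) = 64110 / (0.22 × 3.367 × 10^5) = 0.8655 m

Δh ≈ 0.865 m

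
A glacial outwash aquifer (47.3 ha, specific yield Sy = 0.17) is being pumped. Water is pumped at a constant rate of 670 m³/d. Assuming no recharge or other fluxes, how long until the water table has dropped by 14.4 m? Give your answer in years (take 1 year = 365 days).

t ≈ 4.73 years

A = 47.3 ha = 4.73 × 10^5 m²
ΔV = Sy × A × Δh = 0.17 × 4.73 × 10^5 × 14.4 = 1.158 × 10^6 m³
t = ΔV / Q = 1.158 × 10^6 m³ / 670 m³/d = 1728 d
t = 1728 d ≈ 4.735 years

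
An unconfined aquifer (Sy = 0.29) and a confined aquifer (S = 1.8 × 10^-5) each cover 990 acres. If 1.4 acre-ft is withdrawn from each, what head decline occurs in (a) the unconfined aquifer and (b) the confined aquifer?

Δh_u ≈ 0.00149 m; Δh_c ≈ 23.9 m

A = 990 acres = 4.006 × 10^6 m²
ΔV = 1.4 acre-ft = 1727 m³
Unconfined: Δh_u = ΔV/(Sy·A) = 1727/(0.29 × 4.006 × 10^6) = 0.001486 m
Confined: Δh_c = ΔV/(S·A) = 1727/(1.8 × 10^-5 × 4.006 × 10^6) = 23.95 m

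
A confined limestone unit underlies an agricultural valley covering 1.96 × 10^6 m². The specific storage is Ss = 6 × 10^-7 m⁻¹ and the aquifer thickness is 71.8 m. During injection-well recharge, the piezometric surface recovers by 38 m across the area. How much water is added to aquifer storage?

S = Ss × b = 6 × 10^-7 m⁻¹ × 71.8 m = 4.308 × 10^-5
ΔV = S × A × Δh = 4.308 × 10^-5 × 1.96 × 10^6 m² × 38 m = 3209 m³

ΔV ≈ 3210 m³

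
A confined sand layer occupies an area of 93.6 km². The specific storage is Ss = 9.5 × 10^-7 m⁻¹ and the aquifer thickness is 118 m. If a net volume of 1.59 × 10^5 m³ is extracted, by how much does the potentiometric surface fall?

S = Ss × b = 9.5 × 10^-7 m⁻¹ × 118 m = 1.121 × 10^-4
A = 93.6 km² = 9.36 × 10^7 m²
Δh = ΔV / (S × A) = 1.59 × 10^5 m³ / (1.121 × 10^-4 × 9.36 × 10^7 m²) = 15.15 m

Δh ≈ 15.2 m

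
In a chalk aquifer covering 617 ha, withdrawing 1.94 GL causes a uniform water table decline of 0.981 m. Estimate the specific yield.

A = 617 ha = 6.17 × 10^6 m²
ΔV = 1.94 GL = 1.94 × 10^6 m³
Sy = ΔV / (A × Δh) = 1.94 × 10^6 m³ / (6.17 × 10^6 m² × 0.981 m) = 0.3205

Sy ≈ 0.32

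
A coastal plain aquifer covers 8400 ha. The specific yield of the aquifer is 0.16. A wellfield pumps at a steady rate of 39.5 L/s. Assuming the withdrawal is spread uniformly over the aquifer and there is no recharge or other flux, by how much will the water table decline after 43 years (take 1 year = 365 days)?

A = 8400 ha = 8.4 × 10^7 m²
Q = 39.5 L/s = 3413 m³/d
t = 43 years = 15700 d
ΔV = Q × t = 3413 m³/d × 15700 d = 5.356 × 10^7 m³
Δh = ΔV / (Sy × A) = 5.356 × 10^7 / (0.16 × 8.4 × 10^7) = 3.985 m

Δh ≈ 3.99 m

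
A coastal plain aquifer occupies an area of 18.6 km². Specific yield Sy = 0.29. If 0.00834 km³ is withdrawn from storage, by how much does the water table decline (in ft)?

Δh ≈ 5.07 ft

A = 18.6 km² = 1.86 × 10^7 m²
ΔV = 0.00834 km³ = 8.34 × 10^6 m³
Δh = ΔV / (Sy × A) = 8.34 × 10^6 m³ / (0.29 × 1.86 × 10^7 m²) = 1.546 m
Δh = 1.546 m = 5.073 ft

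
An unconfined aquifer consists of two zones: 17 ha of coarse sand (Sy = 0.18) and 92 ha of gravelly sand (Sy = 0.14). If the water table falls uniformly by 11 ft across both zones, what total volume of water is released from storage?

A₁ = 17 ha = 1.7 × 10^5 m²; A₂ = 92 ha = 9.2 × 10^5 m²
Δh = 11 ft = 3.353 m
ΔV₁ = 0.18 × 1.7 × 10^5 × 3.353 = 1.026 × 10^5 m³
ΔV₂ = 0.14 × 9.2 × 10^5 × 3.353 = 4.318 × 10^5 m³
ΔV = ΔV₁ + ΔV₂ = 5.344 × 10^5 m³

ΔV ≈ 5.34 × 10^5 m³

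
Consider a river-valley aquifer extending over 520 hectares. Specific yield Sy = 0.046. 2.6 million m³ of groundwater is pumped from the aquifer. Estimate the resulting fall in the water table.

A = 520 hectares = 5.2 × 10^6 m²
ΔV = 2.6 million m³ = 2.6 × 10^6 m³
Δh = ΔV / (Sy × A) = 2.6 × 10^6 m³ / (0.046 × 5.2 × 10^6 m²) = 10.87 m

Δh ≈ 10.9 m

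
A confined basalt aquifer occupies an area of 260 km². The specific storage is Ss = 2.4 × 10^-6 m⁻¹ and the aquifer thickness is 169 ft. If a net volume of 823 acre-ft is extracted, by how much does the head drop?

b = 169 ft = 51.51 m
S = Ss × b = 2.4 × 10^-6 m⁻¹ × 51.51 m = 1.236 × 10^-4
A = 260 km² = 2.6 × 10^8 m²
ΔV = 823 acre-ft = 1.015 × 10^6 m³
Δh = ΔV / (S × A) = 1.015 × 10^6 m³ / (1.236 × 10^-4 × 2.6 × 10^8 m²) = 31.58 m

Δh ≈ 31.6 m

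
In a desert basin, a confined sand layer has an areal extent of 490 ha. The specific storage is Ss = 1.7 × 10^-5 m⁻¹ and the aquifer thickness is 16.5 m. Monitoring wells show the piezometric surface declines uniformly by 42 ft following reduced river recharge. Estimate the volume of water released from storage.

ΔV ≈ 17600 m³

S = Ss × b = 1.7 × 10^-5 m⁻¹ × 16.5 m = 2.805 × 10^-4
A = 490 ha = 4.9 × 10^6 m²
Δh = 42 ft = 12.8 m
ΔV = S × A × Δh = 2.805 × 10^-4 × 4.9 × 10^6 m² × 12.8 m = 17600 m³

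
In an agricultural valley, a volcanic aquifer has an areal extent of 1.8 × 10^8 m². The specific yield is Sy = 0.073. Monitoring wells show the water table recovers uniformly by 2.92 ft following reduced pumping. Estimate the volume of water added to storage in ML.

Δh = 2.92 ft = 0.89 m
ΔV = Sy × A × Δh = 0.073 × 1.8 × 10^8 m² × 0.89 m = 1.169 × 10^7 m³
ΔV = 1.169 × 10^7 m³ = 11690 ML

ΔV ≈ 11700 ML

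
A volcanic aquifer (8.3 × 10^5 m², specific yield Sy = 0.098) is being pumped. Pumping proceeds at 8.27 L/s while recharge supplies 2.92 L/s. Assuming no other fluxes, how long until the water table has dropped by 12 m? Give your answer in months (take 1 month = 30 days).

t ≈ 70.4 months

ΔV = Sy × A × Δh = 0.098 × 8.3 × 10^5 × 12 = 9.761 × 10^5 m³
Net withdrawal = 8.27 − 2.92 = 5.35 L/s = 462.2 m³/d
t = ΔV / Q = 9.761 × 10^5 m³ / 462.2 m³/d = 2112 d
t = 2112 d ≈ 70.39 months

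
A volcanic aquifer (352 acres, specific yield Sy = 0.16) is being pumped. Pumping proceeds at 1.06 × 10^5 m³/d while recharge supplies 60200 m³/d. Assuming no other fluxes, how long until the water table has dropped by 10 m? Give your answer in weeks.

A = 352 acres = 1.424 × 10^6 m²
ΔV = Sy × A × Δh = 0.16 × 1.424 × 10^6 × 10 = 2.279 × 10^6 m³
Net withdrawal = 1.06 × 10^5 − 60200 = 45800 m³/d
t = ΔV / Q = 2.279 × 10^6 m³ / 45800 m³/d = 49.76 d
t = 49.76 d ≈ 7.109 weeks

t ≈ 7.11 weeks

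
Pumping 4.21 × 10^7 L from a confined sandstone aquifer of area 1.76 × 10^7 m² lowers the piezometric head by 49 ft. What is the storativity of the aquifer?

Δh = 49 ft = 14.94 m
ΔV = 4.21 × 10^7 L = 42100 m³
S = ΔV / (A × Δh) = 42100 m³ / (1.76 × 10^7 m² × 14.94 m) = 1.602 × 10^-4

S ≈ 1.6 × 10^-4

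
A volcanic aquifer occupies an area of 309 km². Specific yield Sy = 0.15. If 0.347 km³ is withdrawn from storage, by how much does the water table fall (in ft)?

Δh ≈ 24.6 ft

A = 309 km² = 3.09 × 10^8 m²
ΔV = 0.347 km³ = 3.47 × 10^8 m³
Δh = ΔV / (Sy × A) = 3.47 × 10^8 m³ / (0.15 × 3.09 × 10^8 m²) = 7.487 m
Δh = 7.487 m = 24.56 ft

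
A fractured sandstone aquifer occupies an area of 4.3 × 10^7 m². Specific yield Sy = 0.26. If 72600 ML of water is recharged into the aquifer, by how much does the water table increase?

ΔV = 72600 ML = 7.26 × 10^7 m³
Δh = ΔV / (Sy × A) = 7.26 × 10^7 m³ / (0.26 × 4.3 × 10^7 m²) = 6.494 m

Δh ≈ 6.49 m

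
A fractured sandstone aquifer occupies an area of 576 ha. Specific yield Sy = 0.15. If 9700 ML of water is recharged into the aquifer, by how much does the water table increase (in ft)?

A = 576 ha = 5.76 × 10^6 m²
ΔV = 9700 ML = 9.7 × 10^6 m³
Δh = ΔV / (Sy × A) = 9.7 × 10^6 m³ / (0.15 × 5.76 × 10^6 m²) = 11.23 m
Δh = 11.23 m = 36.83 ft

Δh ≈ 36.8 ft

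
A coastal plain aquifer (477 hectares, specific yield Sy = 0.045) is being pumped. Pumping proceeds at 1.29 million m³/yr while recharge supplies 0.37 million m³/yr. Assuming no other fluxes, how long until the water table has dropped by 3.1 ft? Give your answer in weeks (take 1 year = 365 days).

t ≈ 11.5 weeks

A = 477 hectares = 4.77 × 10^6 m²
Δh = 3.1 ft = 0.9449 m
ΔV = Sy × A × Δh = 0.045 × 4.77 × 10^6 × 0.9449 = 2.028 × 10^5 m³
Net withdrawal = 1.29 − 0.37 = 0.92 million m³/yr = 2521 m³/d
t = ΔV / Q = 2.028 × 10^5 m³ / 2521 m³/d = 80.47 d
t = 80.47 d ≈ 11.5 weeks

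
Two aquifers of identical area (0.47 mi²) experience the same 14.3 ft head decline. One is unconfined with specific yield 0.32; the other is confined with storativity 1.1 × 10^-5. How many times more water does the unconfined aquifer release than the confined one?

ΔV_u / ΔV_c ≈ 29100

A = 0.47 mi² = 1.217 × 10^6 m²
Δh = 14.3 ft = 4.359 m
Unconfined: ΔV_u = Sy × A × Δh = 0.32 × 1.217 × 10^6 × 4.359 = 1.698 × 10^6 m³
Confined: ΔV_c = S × A × Δh = 1.1 × 10^-5 × 1.217 × 10^6 × 4.359 = 58.36 m³
Ratio = ΔV_u / ΔV_c = Sy / S = 0.32 / 1.1 × 10^-5 = 29090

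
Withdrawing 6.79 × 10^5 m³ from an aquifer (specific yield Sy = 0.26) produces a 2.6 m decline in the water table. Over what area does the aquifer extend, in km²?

A = ΔV / (Sy × Δh) = 6.79 × 10^5 / (0.26 × 2.6) = 1.004 × 10^6 m²
A = 1.004 × 10^6 m² = 1.004 km²

A ≈ 1 km²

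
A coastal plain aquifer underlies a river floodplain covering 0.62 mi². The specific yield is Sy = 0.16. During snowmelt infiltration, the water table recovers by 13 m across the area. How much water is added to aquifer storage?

A = 0.62 mi² = 1.606 × 10^6 m²
ΔV = Sy × A × Δh = 0.16 × 1.606 × 10^6 m² × 13 m = 3.34 × 10^6 m³

ΔV ≈ 3.34 × 10^6 m³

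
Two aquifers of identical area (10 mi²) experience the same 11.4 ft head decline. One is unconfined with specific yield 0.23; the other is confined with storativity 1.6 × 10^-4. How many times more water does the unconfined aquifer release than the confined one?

A = 10 mi² = 2.59 × 10^7 m²
Δh = 11.4 ft = 3.475 m
Unconfined: ΔV_u = Sy × A × Δh = 0.23 × 2.59 × 10^7 × 3.475 = 2.07 × 10^7 m³
Confined: ΔV_c = S × A × Δh = 1.6 × 10^-4 × 2.59 × 10^7 × 3.475 = 14400 m³
Ratio = ΔV_u / ΔV_c = Sy / S = 0.23 / 1.6 × 10^-4 = 1438

ΔV_u / ΔV_c ≈ 1440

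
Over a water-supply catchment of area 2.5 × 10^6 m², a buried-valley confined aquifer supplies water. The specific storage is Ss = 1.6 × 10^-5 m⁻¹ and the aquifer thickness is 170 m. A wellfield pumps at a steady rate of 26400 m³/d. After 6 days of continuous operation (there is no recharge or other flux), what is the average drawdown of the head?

S = Ss × b = 1.6 × 10^-5 m⁻¹ × 170 m = 2.72 × 10^-3
ΔV = Q × t = 26400 m³/d × 6 d = 1.584 × 10^5 m³
Δh = ΔV / (S × A) = 1.584 × 10^5 / (0.00272 × 2.5 × 10^6) = 23.29 m

Δh ≈ 23.3 m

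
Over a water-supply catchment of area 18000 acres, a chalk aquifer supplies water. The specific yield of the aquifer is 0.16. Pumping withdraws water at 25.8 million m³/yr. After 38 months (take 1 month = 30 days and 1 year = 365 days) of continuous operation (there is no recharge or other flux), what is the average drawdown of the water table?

A = 18000 acres = 7.284 × 10^7 m²
Q = 25.8 million m³/yr = 70680 m³/d
t = 38 months = 1140 d
ΔV = Q × t = 70680 m³/d × 1140 d = 8.058 × 10^7 m³
Δh = ΔV / (Sy × A) = 8.058 × 10^7 / (0.16 × 7.284 × 10^7) = 6.914 m

Δh ≈ 6.91 m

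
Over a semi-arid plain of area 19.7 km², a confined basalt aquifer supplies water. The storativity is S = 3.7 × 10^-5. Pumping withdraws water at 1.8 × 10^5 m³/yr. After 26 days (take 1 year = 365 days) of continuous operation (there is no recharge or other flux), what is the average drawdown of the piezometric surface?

A = 19.7 km² = 1.97 × 10^7 m²
Q = 1.8 × 10^5 m³/yr = 493.2 m³/d
ΔV = Q × t = 493.2 m³/d × 26 d = 12820 m³
Δh = ΔV / (S × A) = 12820 / (3.7 × 10^-5 × 1.97 × 10^7) = 17.59 m

Δh ≈ 17.6 m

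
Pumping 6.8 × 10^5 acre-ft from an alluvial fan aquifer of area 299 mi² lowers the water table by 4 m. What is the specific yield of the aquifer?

Sy ≈ 0.27

A = 299 mi² = 7.744 × 10^8 m²
ΔV = 6.8 × 10^5 acre-ft = 8.388 × 10^8 m³
Sy = ΔV / (A × Δh) = 8.388 × 10^8 m³ / (7.744 × 10^8 m² × 4 m) = 0.2708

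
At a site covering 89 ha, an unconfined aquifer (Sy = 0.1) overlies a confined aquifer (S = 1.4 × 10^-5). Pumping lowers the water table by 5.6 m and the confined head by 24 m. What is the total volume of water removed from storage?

ΔV ≈ 4.99 × 10^5 m³

A = 89 ha = 8.9 × 10^5 m²
Unconfined: ΔV_u = Sy × A × Δh_u = 0.1 × 8.9 × 10^5 × 5.6 = 4.984 × 10^5 m³
Confined: ΔV_c = S × A × Δh_c = 1.4 × 10^-5 × 8.9 × 10^5 × 24 = 299 m³
Total ΔV = 4.984 × 10^5 + 299 = 4.987 × 10^5 m³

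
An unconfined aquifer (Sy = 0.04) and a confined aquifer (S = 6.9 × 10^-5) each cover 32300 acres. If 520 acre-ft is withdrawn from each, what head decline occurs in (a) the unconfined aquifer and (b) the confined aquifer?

Δh_u ≈ 0.123 m; Δh_c ≈ 71.1 m

A = 32300 acres = 1.307 × 10^8 m²
ΔV = 520 acre-ft = 6.414 × 10^5 m³
Unconfined: Δh_u = ΔV/(Sy·A) = 6.414 × 10^5/(0.04 × 1.307 × 10^8) = 0.1227 m
Confined: Δh_c = ΔV/(S·A) = 6.414 × 10^5/(6.9 × 10^-5 × 1.307 × 10^8) = 71.12 m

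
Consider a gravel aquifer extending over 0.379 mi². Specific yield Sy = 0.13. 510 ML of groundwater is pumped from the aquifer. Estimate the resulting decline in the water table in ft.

Δh ≈ 13.1 ft

A = 0.379 mi² = 9.816 × 10^5 m²
ΔV = 510 ML = 5.1 × 10^5 m³
Δh = ΔV / (Sy × A) = 5.1 × 10^5 m³ / (0.13 × 9.816 × 10^5 m²) = 3.997 m
Δh = 3.997 m = 13.11 ft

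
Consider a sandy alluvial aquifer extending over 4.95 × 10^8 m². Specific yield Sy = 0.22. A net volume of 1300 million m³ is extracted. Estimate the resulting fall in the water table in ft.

ΔV = 1300 million m³ = 1.3 × 10^9 m³
Δh = ΔV / (Sy × A) = 1.3 × 10^9 m³ / (0.22 × 4.95 × 10^8 m²) = 11.94 m
Δh = 11.94 m = 39.17 ft

Δh ≈ 39.2 ft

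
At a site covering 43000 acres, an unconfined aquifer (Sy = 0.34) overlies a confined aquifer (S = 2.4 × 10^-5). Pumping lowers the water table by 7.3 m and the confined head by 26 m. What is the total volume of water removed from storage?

A = 43000 acres = 1.74 × 10^8 m²
Unconfined: ΔV_u = Sy × A × Δh_u = 0.34 × 1.74 × 10^8 × 7.3 = 4.319 × 10^8 m³
Confined: ΔV_c = S × A × Δh_c = 2.4 × 10^-5 × 1.74 × 10^8 × 26 = 1.086 × 10^5 m³
Total ΔV = 4.319 × 10^8 + 1.086 × 10^5 = 4.32 × 10^8 m³

ΔV ≈ 4.32 × 10^8 m³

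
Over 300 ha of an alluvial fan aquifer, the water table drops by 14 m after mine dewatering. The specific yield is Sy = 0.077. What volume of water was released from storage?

A = 300 ha = 3 × 10^6 m²
ΔV = Sy × A × Δh = 0.077 × 3 × 10^6 m² × 14 m = 3.234 × 10^6 m³

ΔV ≈ 3.23 × 10^6 m³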